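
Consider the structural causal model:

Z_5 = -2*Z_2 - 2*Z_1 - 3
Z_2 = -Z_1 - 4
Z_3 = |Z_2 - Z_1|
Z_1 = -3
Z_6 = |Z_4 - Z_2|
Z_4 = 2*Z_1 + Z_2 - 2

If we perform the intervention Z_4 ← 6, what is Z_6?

Under do(Z_4=6), the mechanism Z_4 = 2*Z_1 + Z_2 - 2 is discarded; Z_4 is fixed at 6.
Z_2 = -Z_1 - 4  [with Z_1=-3]  = -1
Z_6 = |Z_4 - Z_2|  [with Z_4=6, Z_2=-1]  = 7

7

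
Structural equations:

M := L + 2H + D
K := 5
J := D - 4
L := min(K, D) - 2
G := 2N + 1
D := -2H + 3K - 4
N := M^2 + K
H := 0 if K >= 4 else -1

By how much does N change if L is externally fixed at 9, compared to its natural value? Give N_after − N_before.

The intervention breaks the incoming arrows to L: L := min(K, D) - 2 no longer applies, and L = 9.
H = 0 if K >= 4 else -1  [with K=5]  = 0
D = -2H + 3K - 4  [with H=0, K=5]  = 11
M = L + 2H + D  [with L=9, H=0, D=11]  = 20
N = M^2 + K  [with M=20, K=5]  = 405
Without intervention: H = 0 if K >= 4 else -1  [with K=5]  = 0; D = -2H + 3K - 4  [with H=0, K=5]  = 11; L = min(K, D) - 2  [with K=5, D=11]  = 3; M = L + 2H + D  [with L=3, H=0, D=11]  = 14; N = M^2 + K  [with M=14, K=5]  = 201.
Change = 405 − 201 = 204.

204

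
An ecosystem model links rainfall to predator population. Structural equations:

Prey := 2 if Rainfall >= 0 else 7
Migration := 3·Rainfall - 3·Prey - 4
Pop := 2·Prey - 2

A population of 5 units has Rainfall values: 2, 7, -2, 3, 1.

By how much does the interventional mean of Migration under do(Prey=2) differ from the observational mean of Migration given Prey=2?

-3.15

The intervention sets Prey=2 in all 5 units regardless of Rainfall. Recomputing Migration per unit gives -4, 11, -16, -1, -7; average -3.4.
E[Migration|Prey=2] averages over only the 4 units with Prey=2 (Rainfall = 2, 7, 3, 1): Migration = -4, 11, -1, -7, mean -0.25.
Difference = -3.4 − (-0.25) = -3.15.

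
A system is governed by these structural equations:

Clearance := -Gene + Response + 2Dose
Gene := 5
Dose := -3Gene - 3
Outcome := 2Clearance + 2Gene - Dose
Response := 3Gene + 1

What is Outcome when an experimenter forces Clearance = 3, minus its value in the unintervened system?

56

Intervening sets Clearance = 3 and removes its equation (Clearance := -Gene + Response + 2Dose).
Dose = -3Gene - 3  [with Gene=5]  = -18
Outcome = 2Clearance + 2Gene - Dose  [with Clearance=3, Gene=5, Dose=-18]  = 34
Without intervention: Dose = -3Gene - 3  [with Gene=5]  = -18; Response = 3Gene + 1  [with Gene=5]  = 16; Clearance = -Gene + Response + 2Dose  [with Gene=5, Response=16, Dose=-18]  = -25; Outcome = 2Clearance + 2Gene - Dose  [with Clearance=-25, Gene=5, Dose=-18]  = -22.
Change = 34 − (-22) = 56.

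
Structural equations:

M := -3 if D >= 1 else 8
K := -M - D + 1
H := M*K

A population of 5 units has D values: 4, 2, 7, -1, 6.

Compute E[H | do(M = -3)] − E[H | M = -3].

-3.45

Under do(M=-3), M's equation is replaced by M=-3 for every unit. Per-unit H: 0, -6, 9, -15, 6. Mean = -1.2.
Conditioning on M=-3 selects the 4 unit(s) with D ∈ {4, 2, 7, 6}. Their H values: 0, -6, 9, 6. Mean = 2.25.
Difference = -1.2 − 2.25 = -3.45.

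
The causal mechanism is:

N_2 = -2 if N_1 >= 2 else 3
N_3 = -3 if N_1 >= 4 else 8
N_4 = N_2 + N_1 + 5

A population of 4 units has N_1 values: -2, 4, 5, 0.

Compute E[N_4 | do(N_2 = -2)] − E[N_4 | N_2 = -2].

-2.75

do(N_2=-2) breaks N_2's dependence on N_1. With N_2=-2 fixed, N_4 across the units is 1, 7, 8, 3, mean 4.75.
Observing N_2=-2 restricts to units where N_2's equation naturally yields -2: N_1 ∈ {4, 5}. In that subpopulation N_4 = 7, 8, mean 7.5.
Difference = 4.75 − 7.5 = -2.75.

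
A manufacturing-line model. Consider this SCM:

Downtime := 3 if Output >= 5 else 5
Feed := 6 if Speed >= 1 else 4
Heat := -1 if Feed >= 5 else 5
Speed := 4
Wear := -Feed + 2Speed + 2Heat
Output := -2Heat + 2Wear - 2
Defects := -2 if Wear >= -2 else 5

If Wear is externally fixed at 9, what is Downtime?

3

The intervention breaks the incoming arrows to Wear: Wear := -Feed + 2Speed + 2Heat no longer applies, and Wear = 9.
Feed = 6 if Speed >= 1 else 4  [with Speed=4]  = 6
Heat = -1 if Feed >= 5 else 5  [with Feed=6]  = -1
Output = -2Heat + 2Wear - 2  [with Heat=-1, Wear=9]  = 18
Downtime = 3 if Output >= 5 else 5  [with Output=18]  = 3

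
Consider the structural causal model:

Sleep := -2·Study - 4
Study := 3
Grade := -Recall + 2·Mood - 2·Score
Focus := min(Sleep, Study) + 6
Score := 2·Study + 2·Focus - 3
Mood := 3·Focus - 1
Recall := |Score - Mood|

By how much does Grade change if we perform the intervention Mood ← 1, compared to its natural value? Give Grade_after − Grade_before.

Under do(Mood=1), the mechanism Mood := 3·Focus - 1 is discarded; Mood is fixed at 1.
Sleep = -2·Study - 4  [with Study=3]  = -10
Focus = min(Sleep, Study) + 6  [with Sleep=-10, Study=3]  = -4
Score = 2·Study + 2·Focus - 3  [with Study=3, Focus=-4]  = -5
Recall = |Score - Mood|  [with Score=-5, Mood=1]  = 6
Grade = -Recall + 2·Mood - 2·Score  [with Recall=6, Mood=1, Score=-5]  = 6
Without intervention: Sleep = -2·Study - 4  [with Study=3]  = -10; Focus = min(Sleep, Study) + 6  [with Sleep=-10, Study=3]  = -4; Score = 2·Study + 2·Focus - 3  [with Study=3, Focus=-4]  = -5; Mood = 3·Focus - 1  [with Focus=-4]  = -13; Recall = |Score - Mood|  [with Score=-5, Mood=-13]  = 8; Grade = -Recall + 2·Mood - 2·Score  [with Recall=8, Mood=-13, Score=-5]  = -24.
Change = 6 − (-24) = 30.

30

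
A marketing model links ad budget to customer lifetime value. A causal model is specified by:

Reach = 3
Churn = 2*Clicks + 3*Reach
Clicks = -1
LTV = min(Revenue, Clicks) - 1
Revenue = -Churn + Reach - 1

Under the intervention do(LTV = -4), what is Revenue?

The intervention breaks the incoming arrows to LTV: LTV = min(Revenue, Clicks) - 1 no longer applies, and LTV = -4.
Since Revenue is not a descendant of the intervened variable, it is unaffected.
Churn = 2*Clicks + 3*Reach  [with Clicks=-1, Reach=3]  = 7
Revenue = -Churn + Reach - 1  [with Churn=7, Reach=3]  = -5

-5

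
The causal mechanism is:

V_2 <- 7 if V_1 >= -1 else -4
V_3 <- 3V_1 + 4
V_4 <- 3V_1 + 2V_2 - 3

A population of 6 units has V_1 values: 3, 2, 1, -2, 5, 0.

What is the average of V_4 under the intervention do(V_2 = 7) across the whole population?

15.5

Every unit gets V_2=7 under the intervention. V_4 values become 20, 17, 14, 5, 26, 11; E[V_4|do(V_2=7)] = 15.5.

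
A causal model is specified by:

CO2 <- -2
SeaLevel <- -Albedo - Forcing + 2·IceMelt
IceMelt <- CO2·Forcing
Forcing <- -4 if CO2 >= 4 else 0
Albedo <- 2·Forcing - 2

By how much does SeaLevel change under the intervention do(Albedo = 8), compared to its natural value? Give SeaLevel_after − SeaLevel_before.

Intervening sets Albedo = 8 and removes its equation (Albedo <- 2·Forcing - 2).
Forcing = -4 if CO2 >= 4 else 0  [with CO2=-2]  = 0
IceMelt = CO2·Forcing  [with CO2=-2, Forcing=0]  = 0
SeaLevel = -Albedo - Forcing + 2·IceMelt  [with Albedo=8, Forcing=0, IceMelt=0]  = -8
Without intervention: Forcing = -4 if CO2 >= 4 else 0  [with CO2=-2]  = 0; IceMelt = CO2·Forcing  [with CO2=-2, Forcing=0]  = 0; Albedo = 2·Forcing - 2  [with Forcing=0]  = -2; SeaLevel = -Albedo - Forcing + 2·IceMelt  [with Albedo=-2, Forcing=0, IceMelt=0]  = 2.
Change = -8 − 2 = -10.

-10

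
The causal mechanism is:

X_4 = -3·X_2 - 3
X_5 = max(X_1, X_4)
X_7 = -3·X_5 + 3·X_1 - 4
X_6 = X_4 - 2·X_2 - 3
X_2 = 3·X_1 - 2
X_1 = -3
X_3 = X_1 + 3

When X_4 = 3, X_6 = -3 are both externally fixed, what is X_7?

-22

Setting X_4 = 3, X_6 = -3 by intervention discards those variables' equations.
X_5 = max(X_1, X_4)  [with X_1=-3, X_4=3]  = 3
X_7 = -3·X_5 + 3·X_1 - 4  [with X_5=3, X_1=-3]  = -22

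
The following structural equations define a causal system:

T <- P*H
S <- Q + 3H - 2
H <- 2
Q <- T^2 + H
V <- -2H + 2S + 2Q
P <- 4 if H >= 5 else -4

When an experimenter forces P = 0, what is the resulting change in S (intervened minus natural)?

do(P=0) replaces the equation P <- 4 if H >= 5 else -4 with the constant P = 0.
T = P*H  [with P=0, H=2]  = 0
Q = T^2 + H  [with T=0, H=2]  = 2
S = Q + 3H - 2  [with Q=2, H=2]  = 6
Without intervention: P = 4 if H >= 5 else -4  [with H=2]  = -4; T = P*H  [with P=-4, H=2]  = -8; Q = T^2 + H  [with T=-8, H=2]  = 66; S = Q + 3H - 2  [with Q=66, H=2]  = 70.
Change = 6 − 70 = -64.

-64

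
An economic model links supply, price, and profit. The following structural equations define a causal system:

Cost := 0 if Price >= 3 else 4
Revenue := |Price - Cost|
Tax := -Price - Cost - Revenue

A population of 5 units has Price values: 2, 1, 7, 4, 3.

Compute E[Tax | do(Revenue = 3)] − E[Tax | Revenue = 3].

The intervention sets Revenue=3 in all 5 units regardless of Price. Recomputing Tax per unit gives -9, -8, -10, -7, -6; average -8.
Conditioning on Revenue=3 selects the 2 unit(s) with Price ∈ {1, 3}. Their Tax values: -8, -6. Mean = -7.
Difference = -8 − (-7) = -1.

-1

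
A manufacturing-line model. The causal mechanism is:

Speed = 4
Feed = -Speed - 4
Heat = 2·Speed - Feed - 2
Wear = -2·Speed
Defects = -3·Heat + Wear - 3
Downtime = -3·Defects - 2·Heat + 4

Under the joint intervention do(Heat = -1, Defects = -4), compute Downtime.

18

Setting Heat = -1, Defects = -4 by intervention discards those variables' equations.
Downtime = -3·Defects - 2·Heat + 4  [with Defects=-4, Heat=-1]  = 18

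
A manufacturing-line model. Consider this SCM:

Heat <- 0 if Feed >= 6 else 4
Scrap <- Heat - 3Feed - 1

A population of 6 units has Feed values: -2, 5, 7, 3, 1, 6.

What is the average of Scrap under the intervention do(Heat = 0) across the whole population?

Under do(Heat=0), Heat's equation is replaced by Heat=0 for every unit. Per-unit Scrap: 5, -16, -22, -10, -4, -19. Mean = -11.

-11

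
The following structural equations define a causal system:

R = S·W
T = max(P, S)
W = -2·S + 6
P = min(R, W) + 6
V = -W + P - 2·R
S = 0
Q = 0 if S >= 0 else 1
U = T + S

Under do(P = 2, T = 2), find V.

Under do(P = 2, T = 2), each intervened variable's structural equation is replaced by its fixed value.
W = -2·S + 6  [with S=0]  = 6
R = S·W  [with S=0, W=6]  = 0
V = -W + P - 2·R  [with W=6, P=2, R=0]  = -4

-4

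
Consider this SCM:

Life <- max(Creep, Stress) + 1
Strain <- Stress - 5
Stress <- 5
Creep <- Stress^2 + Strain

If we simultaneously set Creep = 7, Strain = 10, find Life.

The joint intervention fixes Creep = 7, Strain = 10, removing each variable's own equation.
Life = max(Creep, Stress) + 1  [with Creep=7, Stress=5]  = 8

8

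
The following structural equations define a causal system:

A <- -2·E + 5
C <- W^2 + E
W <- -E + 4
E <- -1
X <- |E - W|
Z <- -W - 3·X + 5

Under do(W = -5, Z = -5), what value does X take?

4

The joint intervention fixes W = -5, Z = -5, removing each variable's own equation.
X = |E - W|  [with E=-1, W=-5]  = 4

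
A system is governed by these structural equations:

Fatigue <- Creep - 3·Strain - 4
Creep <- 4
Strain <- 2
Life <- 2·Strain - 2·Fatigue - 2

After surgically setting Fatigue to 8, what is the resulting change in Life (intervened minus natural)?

The intervention breaks the incoming arrows to Fatigue: Fatigue <- Creep - 3·Strain - 4 no longer applies, and Fatigue = 8.
Life = 2·Strain - 2·Fatigue - 2  [with Strain=2, Fatigue=8]  = -14
Without intervention: Fatigue = Creep - 3·Strain - 4  [with Creep=4, Strain=2]  = -6; Life = 2·Strain - 2·Fatigue - 2  [with Strain=2, Fatigue=-6]  = 14.
Change = -14 − 14 = -28.

-28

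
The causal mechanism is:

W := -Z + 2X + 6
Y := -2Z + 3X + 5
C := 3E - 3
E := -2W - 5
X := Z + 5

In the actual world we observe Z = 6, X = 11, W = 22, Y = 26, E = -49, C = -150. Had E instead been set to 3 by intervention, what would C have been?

6

The intervention breaks the incoming arrows to E: E := -2W - 5 no longer applies, and E = 3.
C = 3E - 3  [with E=3]  = 6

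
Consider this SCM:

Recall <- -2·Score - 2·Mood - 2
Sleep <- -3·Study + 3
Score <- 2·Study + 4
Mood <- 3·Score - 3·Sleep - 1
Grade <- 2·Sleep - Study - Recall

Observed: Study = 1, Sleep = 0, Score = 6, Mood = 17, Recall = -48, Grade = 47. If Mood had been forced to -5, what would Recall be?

Intervening sets Mood = -5 and removes its equation (Mood <- 3·Score - 3·Sleep - 1).
Score = 2·Study + 4  [with Study=1]  = 6
Recall = -2·Score - 2·Mood - 2  [with Score=6, Mood=-5]  = -4

-4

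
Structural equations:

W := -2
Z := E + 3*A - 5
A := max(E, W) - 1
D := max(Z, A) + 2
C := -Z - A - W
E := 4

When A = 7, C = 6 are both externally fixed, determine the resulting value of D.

The joint intervention fixes A = 7, C = 6, removing each variable's own equation.
Z = E + 3*A - 5  [with E=4, A=7]  = 20
D = max(Z, A) + 2  [with Z=20, A=7]  = 22

22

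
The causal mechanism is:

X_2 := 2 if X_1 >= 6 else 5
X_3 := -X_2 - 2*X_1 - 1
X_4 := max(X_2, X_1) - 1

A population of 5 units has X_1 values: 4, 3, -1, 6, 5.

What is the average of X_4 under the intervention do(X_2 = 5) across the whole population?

do(X_2=5) breaks X_2's dependence on X_1. With X_2=5 fixed, X_4 across the units is 4, 4, 4, 5, 4, mean 4.2.

4.2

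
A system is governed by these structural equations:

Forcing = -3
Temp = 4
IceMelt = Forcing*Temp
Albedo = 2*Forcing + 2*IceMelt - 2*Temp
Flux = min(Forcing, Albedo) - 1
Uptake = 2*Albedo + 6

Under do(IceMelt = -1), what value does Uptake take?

-26

The intervention breaks the incoming arrows to IceMelt: IceMelt = Forcing*Temp no longer applies, and IceMelt = -1.
Albedo = 2*Forcing + 2*IceMelt - 2*Temp  [with Forcing=-3, IceMelt=-1, Temp=4]  = -16
Uptake = 2*Albedo + 6  [with Albedo=-16]  = -26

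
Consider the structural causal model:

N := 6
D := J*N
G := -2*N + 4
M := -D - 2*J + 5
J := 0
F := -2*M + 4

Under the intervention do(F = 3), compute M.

5

do(F=3) replaces the equation F := -2*M + 4 with the constant F = 3.
Since M is not a descendant of the intervened variable, it is unaffected.
D = J*N  [with J=0, N=6]  = 0
M = -D - 2*J + 5  [with D=0, J=0]  = 5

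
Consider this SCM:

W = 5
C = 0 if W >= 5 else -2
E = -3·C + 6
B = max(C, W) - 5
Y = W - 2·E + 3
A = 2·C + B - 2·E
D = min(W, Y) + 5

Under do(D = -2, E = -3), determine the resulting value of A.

6

Setting D = -2, E = -3 by intervention discards those variables' equations.
C = 0 if W >= 5 else -2  [with W=5]  = 0
B = max(C, W) - 5  [with C=0, W=5]  = 0
A = 2·C + B - 2·E  [with C=0, B=0, E=-3]  = 6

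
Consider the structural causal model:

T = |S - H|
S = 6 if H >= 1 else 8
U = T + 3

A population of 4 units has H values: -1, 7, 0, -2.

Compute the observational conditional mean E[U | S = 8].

12

Observing S=8 restricts to units where S's equation naturally yields 8: H ∈ {-1, 0, -2}. In that subpopulation U = 12, 11, 13, mean 12.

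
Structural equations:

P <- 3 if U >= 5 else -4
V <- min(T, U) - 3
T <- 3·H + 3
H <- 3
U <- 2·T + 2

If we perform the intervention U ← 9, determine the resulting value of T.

12

Under do(U=9), the mechanism U <- 2·T + 2 is discarded; U is fixed at 9.
Since T is not a descendant of the intervened variable, it is unaffected.
T = 3·H + 3  [with H=3]  = 12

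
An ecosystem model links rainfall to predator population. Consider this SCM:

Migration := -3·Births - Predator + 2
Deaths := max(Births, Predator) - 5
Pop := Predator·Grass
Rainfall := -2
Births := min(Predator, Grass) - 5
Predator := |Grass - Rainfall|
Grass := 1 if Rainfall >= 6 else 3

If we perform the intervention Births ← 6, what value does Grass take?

The intervention breaks the incoming arrows to Births: Births := min(Predator, Grass) - 5 no longer applies, and Births = 6.
Since Grass is not a descendant of the intervened variable, it is unaffected.
Grass = 1 if Rainfall >= 6 else 3  [with Rainfall=-2]  = 3

3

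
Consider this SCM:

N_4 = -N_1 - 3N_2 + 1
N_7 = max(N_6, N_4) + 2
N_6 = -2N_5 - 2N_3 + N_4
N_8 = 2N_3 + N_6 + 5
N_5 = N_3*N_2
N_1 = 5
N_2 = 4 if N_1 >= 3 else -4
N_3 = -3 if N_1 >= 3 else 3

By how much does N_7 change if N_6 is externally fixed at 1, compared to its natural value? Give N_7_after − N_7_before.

-13

Intervening sets N_6 = 1 and removes its equation (N_6 = -2N_5 - 2N_3 + N_4).
N_2 = 4 if N_1 >= 3 else -4  [with N_1=5]  = 4
N_4 = -N_1 - 3N_2 + 1  [with N_1=5, N_2=4]  = -16
N_7 = max(N_6, N_4) + 2  [with N_6=1, N_4=-16]  = 3
Without intervention: N_2 = 4 if N_1 >= 3 else -4  [with N_1=5]  = 4; N_3 = -3 if N_1 >= 3 else 3  [with N_1=5]  = -3; N_4 = -N_1 - 3N_2 + 1  [with N_1=5, N_2=4]  = -16; N_5 = N_3*N_2  [with N_3=-3, N_2=4]  = -12; N_6 = -2N_5 - 2N_3 + N_4  [with N_5=-12, N_3=-3, N_4=-16]  = 14; N_7 = max(N_6, N_4) + 2  [with N_6=14, N_4=-16]  = 16.
Change = 3 − 16 = -13.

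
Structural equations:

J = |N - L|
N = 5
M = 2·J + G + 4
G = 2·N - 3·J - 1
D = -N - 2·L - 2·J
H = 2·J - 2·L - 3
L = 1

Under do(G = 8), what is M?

20

Intervening sets G = 8 and removes its equation (G = 2·N - 3·J - 1).
J = |N - L|  [with N=5, L=1]  = 4
M = 2·J + G + 4  [with J=4, G=8]  = 20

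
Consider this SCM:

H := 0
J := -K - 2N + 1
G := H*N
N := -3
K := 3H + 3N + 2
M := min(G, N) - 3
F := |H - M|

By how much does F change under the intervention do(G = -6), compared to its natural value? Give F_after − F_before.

The intervention breaks the incoming arrows to G: G := H*N no longer applies, and G = -6.
M = min(G, N) - 3  [with G=-6, N=-3]  = -9
F = |H - M|  [with H=0, M=-9]  = 9
Without intervention: G = H*N  [with H=0, N=-3]  = 0; M = min(G, N) - 3  [with G=0, N=-3]  = -6; F = |H - M|  [with H=0, M=-6]  = 6.
Change = 9 − 6 = 3.

3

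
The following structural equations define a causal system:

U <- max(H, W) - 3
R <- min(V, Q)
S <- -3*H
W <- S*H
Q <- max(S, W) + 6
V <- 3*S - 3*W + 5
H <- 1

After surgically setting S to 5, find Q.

do(S=5) replaces the equation S <- -3*H with the constant S = 5.
W = S*H  [with S=5, H=1]  = 5
Q = max(S, W) + 6  [with S=5, W=5]  = 11

11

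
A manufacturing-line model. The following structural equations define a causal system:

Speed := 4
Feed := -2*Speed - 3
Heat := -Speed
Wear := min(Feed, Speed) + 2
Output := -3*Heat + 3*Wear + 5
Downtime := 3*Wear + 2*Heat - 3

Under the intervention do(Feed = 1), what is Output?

26

do(Feed=1) replaces the equation Feed := -2*Speed - 3 with the constant Feed = 1.
Heat = -Speed  [with Speed=4]  = -4
Wear = min(Feed, Speed) + 2  [with Feed=1, Speed=4]  = 3
Output = -3*Heat + 3*Wear + 5  [with Heat=-4, Wear=3]  = 26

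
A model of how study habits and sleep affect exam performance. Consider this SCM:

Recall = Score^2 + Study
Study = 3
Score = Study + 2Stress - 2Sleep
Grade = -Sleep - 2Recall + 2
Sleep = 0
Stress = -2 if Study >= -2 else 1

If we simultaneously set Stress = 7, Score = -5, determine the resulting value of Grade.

-54

Setting Stress = 7, Score = -5 by intervention discards those variables' equations.
Recall = Score^2 + Study  [with Score=-5, Study=3]  = 28
Grade = -Sleep - 2Recall + 2  [with Sleep=0, Recall=28]  = -54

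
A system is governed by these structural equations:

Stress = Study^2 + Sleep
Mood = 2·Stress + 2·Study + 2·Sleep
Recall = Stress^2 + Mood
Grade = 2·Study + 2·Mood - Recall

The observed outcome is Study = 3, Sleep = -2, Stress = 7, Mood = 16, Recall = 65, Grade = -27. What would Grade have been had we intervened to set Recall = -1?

The intervention breaks the incoming arrows to Recall: Recall = Stress^2 + Mood no longer applies, and Recall = -1.
Stress = Study^2 + Sleep  [with Study=3, Sleep=-2]  = 7
Mood = 2·Stress + 2·Study + 2·Sleep  [with Stress=7, Study=3, Sleep=-2]  = 16
Grade = 2·Study + 2·Mood - Recall  [with Study=3, Mood=16, Recall=-1]  = 39

39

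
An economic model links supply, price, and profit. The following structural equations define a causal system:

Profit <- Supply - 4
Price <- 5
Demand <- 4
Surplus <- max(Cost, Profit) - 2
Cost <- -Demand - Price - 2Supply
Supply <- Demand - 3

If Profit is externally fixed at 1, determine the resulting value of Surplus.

The intervention breaks the incoming arrows to Profit: Profit <- Supply - 4 no longer applies, and Profit = 1.
Supply = Demand - 3  [with Demand=4]  = 1
Cost = -Demand - Price - 2Supply  [with Demand=4, Price=5, Supply=1]  = -11
Surplus = max(Cost, Profit) - 2  [with Cost=-11, Profit=1]  = -1

-1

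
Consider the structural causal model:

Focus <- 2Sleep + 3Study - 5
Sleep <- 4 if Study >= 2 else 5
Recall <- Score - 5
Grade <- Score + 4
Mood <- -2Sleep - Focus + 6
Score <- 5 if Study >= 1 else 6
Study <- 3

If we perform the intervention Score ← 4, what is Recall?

-1

Under do(Score=4), the mechanism Score <- 5 if Study >= 1 else 6 is discarded; Score is fixed at 4.
Recall = Score - 5  [with Score=4]  = -1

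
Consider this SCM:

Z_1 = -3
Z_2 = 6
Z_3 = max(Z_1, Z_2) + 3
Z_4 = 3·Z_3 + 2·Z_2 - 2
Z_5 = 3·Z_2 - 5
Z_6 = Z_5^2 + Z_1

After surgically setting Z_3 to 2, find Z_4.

The intervention breaks the incoming arrows to Z_3: Z_3 = max(Z_1, Z_2) + 3 no longer applies, and Z_3 = 2.
Z_4 = 3·Z_3 + 2·Z_2 - 2  [with Z_3=2, Z_2=6]  = 16

16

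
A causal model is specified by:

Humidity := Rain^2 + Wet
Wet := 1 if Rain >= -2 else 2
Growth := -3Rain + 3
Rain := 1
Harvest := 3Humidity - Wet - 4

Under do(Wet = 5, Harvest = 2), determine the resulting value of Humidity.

6

The joint intervention fixes Wet = 5, Harvest = 2, removing each variable's own equation.
Humidity = Rain^2 + Wet  [with Rain=1, Wet=5]  = 6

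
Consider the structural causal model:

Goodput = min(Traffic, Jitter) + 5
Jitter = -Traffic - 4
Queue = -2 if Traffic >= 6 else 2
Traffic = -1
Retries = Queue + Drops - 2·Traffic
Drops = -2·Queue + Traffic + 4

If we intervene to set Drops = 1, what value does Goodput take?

The intervention breaks the incoming arrows to Drops: Drops = -2·Queue + Traffic + 4 no longer applies, and Drops = 1.
No directed path runs from Drops to Goodput, so Goodput keeps its natural value.
Jitter = -Traffic - 4  [with Traffic=-1]  = -3
Goodput = min(Traffic, Jitter) + 5  [with Traffic=-1, Jitter=-3]  = 2

2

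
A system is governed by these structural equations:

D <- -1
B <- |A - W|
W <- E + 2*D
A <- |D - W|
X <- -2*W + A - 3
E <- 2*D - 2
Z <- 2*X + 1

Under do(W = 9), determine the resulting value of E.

Under do(W=9), the mechanism W <- E + 2*D is discarded; W is fixed at 9.
Since E is not a descendant of the intervened variable, it is unaffected.
E = 2*D - 2  [with D=-1]  = -4

-4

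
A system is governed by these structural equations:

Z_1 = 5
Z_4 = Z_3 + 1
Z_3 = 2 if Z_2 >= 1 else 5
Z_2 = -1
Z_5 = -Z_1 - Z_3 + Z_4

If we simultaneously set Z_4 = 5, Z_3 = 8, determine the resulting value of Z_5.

-8

The joint intervention fixes Z_4 = 5, Z_3 = 8, removing each variable's own equation.
Z_5 = -Z_1 - Z_3 + Z_4  [with Z_1=5, Z_3=8, Z_4=5]  = -8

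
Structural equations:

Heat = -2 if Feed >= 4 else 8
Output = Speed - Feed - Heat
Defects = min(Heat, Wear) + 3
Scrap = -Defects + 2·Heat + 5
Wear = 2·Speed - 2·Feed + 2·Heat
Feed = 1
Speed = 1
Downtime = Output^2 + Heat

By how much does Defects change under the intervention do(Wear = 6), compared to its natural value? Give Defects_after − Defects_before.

Intervening sets Wear = 6 and removes its equation (Wear = 2·Speed - 2·Feed + 2·Heat).
Heat = -2 if Feed >= 4 else 8  [with Feed=1]  = 8
Defects = min(Heat, Wear) + 3  [with Heat=8, Wear=6]  = 9
Without intervention: Heat = -2 if Feed >= 4 else 8  [with Feed=1]  = 8; Wear = 2·Speed - 2·Feed + 2·Heat  [with Speed=1, Feed=1, Heat=8]  = 16; Defects = min(Heat, Wear) + 3  [with Heat=8, Wear=16]  = 11.
Change = 9 − 11 = -2.

-2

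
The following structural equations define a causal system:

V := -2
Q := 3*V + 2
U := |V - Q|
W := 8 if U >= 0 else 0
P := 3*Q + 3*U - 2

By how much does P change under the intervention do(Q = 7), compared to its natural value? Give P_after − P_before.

54

do(Q=7) replaces the equation Q := 3*V + 2 with the constant Q = 7.
U = |V - Q|  [with V=-2, Q=7]  = 9
P = 3*Q + 3*U - 2  [with Q=7, U=9]  = 46
Without intervention: Q = 3*V + 2  [with V=-2]  = -4; U = |V - Q|  [with V=-2, Q=-4]  = 2; P = 3*Q + 3*U - 2  [with Q=-4, U=2]  = -8.
Change = 46 − (-8) = 54.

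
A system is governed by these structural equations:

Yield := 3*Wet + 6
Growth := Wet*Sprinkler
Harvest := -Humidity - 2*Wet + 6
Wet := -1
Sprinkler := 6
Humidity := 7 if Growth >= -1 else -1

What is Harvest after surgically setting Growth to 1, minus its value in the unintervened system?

The intervention breaks the incoming arrows to Growth: Growth := Wet*Sprinkler no longer applies, and Growth = 1.
Humidity = 7 if Growth >= -1 else -1  [with Growth=1]  = 7
Harvest = -Humidity - 2*Wet + 6  [with Humidity=7, Wet=-1]  = 1
Without intervention: Growth = Wet*Sprinkler  [with Wet=-1, Sprinkler=6]  = -6; Humidity = 7 if Growth >= -1 else -1  [with Growth=-6]  = -1; Harvest = -Humidity - 2*Wet + 6  [with Humidity=-1, Wet=-1]  = 9.
Change = 1 − 9 = -8.

-8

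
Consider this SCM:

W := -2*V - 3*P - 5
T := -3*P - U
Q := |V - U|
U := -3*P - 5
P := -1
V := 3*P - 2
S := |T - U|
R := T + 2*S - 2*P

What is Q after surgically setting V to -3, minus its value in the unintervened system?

Under do(V=-3), the mechanism V := 3*P - 2 is discarded; V is fixed at -3.
U = -3*P - 5  [with P=-1]  = -2
Q = |V - U|  [with V=-3, U=-2]  = 1
Without intervention: V = 3*P - 2  [with P=-1]  = -5; U = -3*P - 5  [with P=-1]  = -2; Q = |V - U|  [with V=-5, U=-2]  = 3.
Change = 1 − 3 = -2.

-2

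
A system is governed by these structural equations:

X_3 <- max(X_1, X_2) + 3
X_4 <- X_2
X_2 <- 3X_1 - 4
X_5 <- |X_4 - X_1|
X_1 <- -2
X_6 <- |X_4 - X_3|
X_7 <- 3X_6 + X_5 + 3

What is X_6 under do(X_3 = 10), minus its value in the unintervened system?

The intervention breaks the incoming arrows to X_3: X_3 <- max(X_1, X_2) + 3 no longer applies, and X_3 = 10.
X_2 = 3X_1 - 4  [with X_1=-2]  = -10
X_4 = X_2  [with X_2=-10]  = -10
X_6 = |X_4 - X_3|  [with X_4=-10, X_3=10]  = 20
Without intervention: X_2 = 3X_1 - 4  [with X_1=-2]  = -10; X_3 = max(X_1, X_2) + 3  [with X_1=-2, X_2=-10]  = 1; X_4 = X_2  [with X_2=-10]  = -10; X_6 = |X_4 - X_3|  [with X_4=-10, X_3=1]  = 11.
Change = 20 − 11 = 9.

9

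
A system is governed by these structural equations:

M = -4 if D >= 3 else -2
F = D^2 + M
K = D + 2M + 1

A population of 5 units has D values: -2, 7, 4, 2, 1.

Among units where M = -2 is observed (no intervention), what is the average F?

Conditioning on M=-2 selects the 3 unit(s) with D ∈ {-2, 2, 1}. Their F values: 2, 2, -1. Mean = 1.

1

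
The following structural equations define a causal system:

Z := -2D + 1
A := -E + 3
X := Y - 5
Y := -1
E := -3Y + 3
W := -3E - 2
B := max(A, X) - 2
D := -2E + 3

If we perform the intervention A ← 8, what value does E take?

Under do(A=8), the mechanism A := -E + 3 is discarded; A is fixed at 8.
No directed path runs from A to E, so E keeps its natural value.
E = -3Y + 3  [with Y=-1]  = 6

6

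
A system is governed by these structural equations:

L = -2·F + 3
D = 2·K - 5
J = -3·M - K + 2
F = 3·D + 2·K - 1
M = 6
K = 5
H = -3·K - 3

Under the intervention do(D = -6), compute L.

The intervention breaks the incoming arrows to D: D = 2·K - 5 no longer applies, and D = -6.
F = 3·D + 2·K - 1  [with D=-6, K=5]  = -9
L = -2·F + 3  [with F=-9]  = 21

21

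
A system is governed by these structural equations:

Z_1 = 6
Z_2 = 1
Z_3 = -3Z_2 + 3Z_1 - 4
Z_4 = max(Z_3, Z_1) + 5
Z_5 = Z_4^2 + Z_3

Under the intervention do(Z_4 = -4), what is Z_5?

Intervening sets Z_4 = -4 and removes its equation (Z_4 = max(Z_3, Z_1) + 5).
Z_3 = -3Z_2 + 3Z_1 - 4  [with Z_2=1, Z_1=6]  = 11
Z_5 = Z_4^2 + Z_3  [with Z_4=-4, Z_3=11]  = 27

27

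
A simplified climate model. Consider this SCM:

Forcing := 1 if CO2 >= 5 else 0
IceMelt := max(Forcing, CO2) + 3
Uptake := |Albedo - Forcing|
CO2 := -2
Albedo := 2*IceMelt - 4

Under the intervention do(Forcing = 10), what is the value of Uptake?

12

do(Forcing=10) replaces the equation Forcing := 1 if CO2 >= 5 else 0 with the constant Forcing = 10.
IceMelt = max(Forcing, CO2) + 3  [with Forcing=10, CO2=-2]  = 13
Albedo = 2*IceMelt - 4  [with IceMelt=13]  = 22
Uptake = |Albedo - Forcing|  [with Albedo=22, Forcing=10]  = 12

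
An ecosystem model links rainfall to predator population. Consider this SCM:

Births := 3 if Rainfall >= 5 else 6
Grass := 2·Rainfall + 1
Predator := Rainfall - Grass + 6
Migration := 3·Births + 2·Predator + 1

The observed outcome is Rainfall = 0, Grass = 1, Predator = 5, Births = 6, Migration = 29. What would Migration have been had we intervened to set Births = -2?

5

Intervening sets Births = -2 and removes its equation (Births := 3 if Rainfall >= 5 else 6).
Grass = 2·Rainfall + 1  [with Rainfall=0]  = 1
Predator = Rainfall - Grass + 6  [with Rainfall=0, Grass=1]  = 5
Migration = 3·Births + 2·Predator + 1  [with Births=-2, Predator=5]  = 5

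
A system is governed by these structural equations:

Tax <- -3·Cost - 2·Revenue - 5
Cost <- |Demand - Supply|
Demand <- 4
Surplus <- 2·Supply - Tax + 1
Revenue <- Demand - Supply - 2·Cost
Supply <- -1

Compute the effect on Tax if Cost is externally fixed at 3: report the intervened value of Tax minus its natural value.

do(Cost=3) replaces the equation Cost <- |Demand - Supply| with the constant Cost = 3.
Revenue = Demand - Supply - 2·Cost  [with Demand=4, Supply=-1, Cost=3]  = -1
Tax = -3·Cost - 2·Revenue - 5  [with Cost=3, Revenue=-1]  = -12
Without intervention: Cost = |Demand - Supply|  [with Demand=4, Supply=-1]  = 5; Revenue = Demand - Supply - 2·Cost  [with Demand=4, Supply=-1, Cost=5]  = -5; Tax = -3·Cost - 2·Revenue - 5  [with Cost=5, Revenue=-5]  = -10.
Change = -12 − (-10) = -2.

-2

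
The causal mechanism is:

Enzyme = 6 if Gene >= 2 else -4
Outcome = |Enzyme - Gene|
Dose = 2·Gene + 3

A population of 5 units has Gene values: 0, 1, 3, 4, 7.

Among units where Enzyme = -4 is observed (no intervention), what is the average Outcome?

4.5

E[Outcome|Enzyme=-4] averages over only the 2 units with Enzyme=-4 (Gene = 0, 1): Outcome = 4, 5, mean 4.5.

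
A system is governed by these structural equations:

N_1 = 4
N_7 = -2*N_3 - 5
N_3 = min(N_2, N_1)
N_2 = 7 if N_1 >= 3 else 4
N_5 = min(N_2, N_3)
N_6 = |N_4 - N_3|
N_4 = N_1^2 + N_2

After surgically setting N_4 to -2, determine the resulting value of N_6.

6

Under do(N_4=-2), the mechanism N_4 = N_1^2 + N_2 is discarded; N_4 is fixed at -2.
N_2 = 7 if N_1 >= 3 else 4  [with N_1=4]  = 7
N_3 = min(N_2, N_1)  [with N_2=7, N_1=4]  = 4
N_6 = |N_4 - N_3|  [with N_4=-2, N_3=4]  = 6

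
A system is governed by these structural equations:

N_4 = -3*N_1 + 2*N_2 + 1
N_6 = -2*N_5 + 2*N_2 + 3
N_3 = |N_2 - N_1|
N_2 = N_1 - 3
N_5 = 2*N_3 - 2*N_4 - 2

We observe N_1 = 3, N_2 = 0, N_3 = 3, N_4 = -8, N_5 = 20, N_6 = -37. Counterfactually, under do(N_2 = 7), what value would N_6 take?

Under do(N_2=7), the mechanism N_2 = N_1 - 3 is discarded; N_2 is fixed at 7.
N_3 = |N_2 - N_1|  [with N_2=7, N_1=3]  = 4
N_4 = -3*N_1 + 2*N_2 + 1  [with N_1=3, N_2=7]  = 6
N_5 = 2*N_3 - 2*N_4 - 2  [with N_3=4, N_4=6]  = -6
N_6 = -2*N_5 + 2*N_2 + 3  [with N_5=-6, N_2=7]  = 29

29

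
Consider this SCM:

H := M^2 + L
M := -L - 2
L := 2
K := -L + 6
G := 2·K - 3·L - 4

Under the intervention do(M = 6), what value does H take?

38

Intervening sets M = 6 and removes its equation (M := -L - 2).
H = M^2 + L  [with M=6, L=2]  = 38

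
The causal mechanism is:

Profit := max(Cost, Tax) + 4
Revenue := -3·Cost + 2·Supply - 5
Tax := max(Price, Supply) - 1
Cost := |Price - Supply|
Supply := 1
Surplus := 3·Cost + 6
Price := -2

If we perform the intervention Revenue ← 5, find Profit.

7

Under do(Revenue=5), the mechanism Revenue := -3·Cost + 2·Supply - 5 is discarded; Revenue is fixed at 5.
Since Profit is not a descendant of the intervened variable, it is unaffected.
Cost = |Price - Supply|  [with Price=-2, Supply=1]  = 3
Tax = max(Price, Supply) - 1  [with Price=-2, Supply=1]  = 0
Profit = max(Cost, Tax) + 4  [with Cost=3, Tax=0]  = 7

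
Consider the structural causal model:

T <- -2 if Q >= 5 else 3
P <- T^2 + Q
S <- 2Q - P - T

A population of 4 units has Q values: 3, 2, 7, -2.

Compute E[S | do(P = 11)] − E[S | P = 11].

The intervention sets P=11 in all 4 units regardless of Q. Recomputing S per unit gives -8, -10, 5, -18; average -7.75.
Observing P=11 restricts to units where P's equation naturally yields 11: Q ∈ {2, 7}. In that subpopulation S = -10, 5, mean -2.5.
Difference = -7.75 − (-2.5) = -5.25.

-5.25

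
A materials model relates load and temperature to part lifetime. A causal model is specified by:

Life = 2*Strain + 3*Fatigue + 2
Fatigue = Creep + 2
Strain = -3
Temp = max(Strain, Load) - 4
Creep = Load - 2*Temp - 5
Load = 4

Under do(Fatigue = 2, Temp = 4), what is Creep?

-9

Under do(Fatigue = 2, Temp = 4), each intervened variable's structural equation is replaced by its fixed value.
Creep = Load - 2*Temp - 5  [with Load=4, Temp=4]  = -9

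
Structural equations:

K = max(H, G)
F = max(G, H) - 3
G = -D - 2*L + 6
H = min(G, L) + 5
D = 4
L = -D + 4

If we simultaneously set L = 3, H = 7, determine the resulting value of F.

Setting L = 3, H = 7 by intervention discards those variables' equations.
G = -D - 2*L + 6  [with D=4, L=3]  = -4
F = max(G, H) - 3  [with G=-4, H=7]  = 4

4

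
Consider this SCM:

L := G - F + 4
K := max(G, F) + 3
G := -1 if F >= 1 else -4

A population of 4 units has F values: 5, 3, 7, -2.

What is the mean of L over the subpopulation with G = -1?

E[L|G=-1] averages over only the 3 units with G=-1 (F = 5, 3, 7): L = -2, 0, -4, mean -2.

-2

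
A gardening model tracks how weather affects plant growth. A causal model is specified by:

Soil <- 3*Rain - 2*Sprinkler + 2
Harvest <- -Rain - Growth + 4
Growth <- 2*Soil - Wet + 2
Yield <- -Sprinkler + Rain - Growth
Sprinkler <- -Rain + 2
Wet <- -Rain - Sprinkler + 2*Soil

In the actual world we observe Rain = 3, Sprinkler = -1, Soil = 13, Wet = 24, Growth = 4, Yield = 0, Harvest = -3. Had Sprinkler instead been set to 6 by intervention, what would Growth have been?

11

do(Sprinkler=6) replaces the equation Sprinkler <- -Rain + 2 with the constant Sprinkler = 6.
Soil = 3*Rain - 2*Sprinkler + 2  [with Rain=3, Sprinkler=6]  = -1
Wet = -Rain - Sprinkler + 2*Soil  [with Rain=3, Sprinkler=6, Soil=-1]  = -11
Growth = 2*Soil - Wet + 2  [with Soil=-1, Wet=-11]  = 11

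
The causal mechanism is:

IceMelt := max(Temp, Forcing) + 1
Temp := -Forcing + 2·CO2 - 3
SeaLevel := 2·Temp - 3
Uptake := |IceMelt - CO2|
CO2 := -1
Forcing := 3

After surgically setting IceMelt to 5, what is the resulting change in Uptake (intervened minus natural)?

1

Under do(IceMelt=5), the mechanism IceMelt := max(Temp, Forcing) + 1 is discarded; IceMelt is fixed at 5.
Uptake = |IceMelt - CO2|  [with IceMelt=5, CO2=-1]  = 6
Without intervention: Temp = -Forcing + 2·CO2 - 3  [with Forcing=3, CO2=-1]  = -8; IceMelt = max(Temp, Forcing) + 1  [with Temp=-8, Forcing=3]  = 4; Uptake = |IceMelt - CO2|  [with IceMelt=4, CO2=-1]  = 5.
Change = 6 − 5 = 1.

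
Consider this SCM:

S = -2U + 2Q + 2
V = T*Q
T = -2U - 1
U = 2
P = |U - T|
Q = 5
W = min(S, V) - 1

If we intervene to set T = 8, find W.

The intervention breaks the incoming arrows to T: T = -2U - 1 no longer applies, and T = 8.
S = -2U + 2Q + 2  [with U=2, Q=5]  = 8
V = T*Q  [with T=8, Q=5]  = 40
W = min(S, V) - 1  [with S=8, V=40]  = 7

7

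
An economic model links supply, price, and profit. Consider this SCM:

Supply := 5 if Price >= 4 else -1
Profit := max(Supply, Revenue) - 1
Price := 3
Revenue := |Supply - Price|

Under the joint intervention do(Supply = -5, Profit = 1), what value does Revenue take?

8

The joint intervention fixes Supply = -5, Profit = 1, removing each variable's own equation.
Revenue = |Supply - Price|  [with Supply=-5, Price=3]  = 8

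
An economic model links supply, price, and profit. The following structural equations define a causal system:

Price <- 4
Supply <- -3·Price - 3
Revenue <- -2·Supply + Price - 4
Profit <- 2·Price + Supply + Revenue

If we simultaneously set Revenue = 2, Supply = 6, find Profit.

The joint intervention fixes Revenue = 2, Supply = 6, removing each variable's own equation.
Profit = 2·Price + Supply + Revenue  [with Price=4, Supply=6, Revenue=2]  = 16

16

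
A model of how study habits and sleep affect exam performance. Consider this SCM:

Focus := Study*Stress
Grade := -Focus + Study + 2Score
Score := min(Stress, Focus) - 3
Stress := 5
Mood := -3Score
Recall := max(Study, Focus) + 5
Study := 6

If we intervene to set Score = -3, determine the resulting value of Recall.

Under do(Score=-3), the mechanism Score := min(Stress, Focus) - 3 is discarded; Score is fixed at -3.
Since Recall is not a descendant of the intervened variable, it is unaffected.
Focus = Study*Stress  [with Study=6, Stress=5]  = 30
Recall = max(Study, Focus) + 5  [with Study=6, Focus=30]  = 35

35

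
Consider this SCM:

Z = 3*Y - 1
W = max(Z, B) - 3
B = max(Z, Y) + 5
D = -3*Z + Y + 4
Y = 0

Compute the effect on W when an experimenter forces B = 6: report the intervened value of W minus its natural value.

1

The intervention breaks the incoming arrows to B: B = max(Z, Y) + 5 no longer applies, and B = 6.
Z = 3*Y - 1  [with Y=0]  = -1
W = max(Z, B) - 3  [with Z=-1, B=6]  = 3
Without intervention: Z = 3*Y - 1  [with Y=0]  = -1; B = max(Z, Y) + 5  [with Z=-1, Y=0]  = 5; W = max(Z, B) - 3  [with Z=-1, B=5]  = 2.
Change = 3 − 2 = 1.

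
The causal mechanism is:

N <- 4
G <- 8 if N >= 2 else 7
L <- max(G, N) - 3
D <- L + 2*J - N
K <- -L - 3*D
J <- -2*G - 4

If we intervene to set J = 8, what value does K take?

Under do(J=8), the mechanism J <- -2*G - 4 is discarded; J is fixed at 8.
G = 8 if N >= 2 else 7  [with N=4]  = 8
L = max(G, N) - 3  [with G=8, N=4]  = 5
D = L + 2*J - N  [with L=5, J=8, N=4]  = 17
K = -L - 3*D  [with L=5, D=17]  = -56

-56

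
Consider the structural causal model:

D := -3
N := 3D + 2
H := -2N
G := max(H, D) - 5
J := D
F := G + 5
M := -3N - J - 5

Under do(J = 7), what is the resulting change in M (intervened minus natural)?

Under do(J=7), the mechanism J := D is discarded; J is fixed at 7.
N = 3D + 2  [with D=-3]  = -7
M = -3N - J - 5  [with N=-7, J=7]  = 9
Without intervention: N = 3D + 2  [with D=-3]  = -7; J = D  [with D=-3]  = -3; M = -3N - J - 5  [with N=-7, J=-3]  = 19.
Change = 9 − 19 = -10.

-10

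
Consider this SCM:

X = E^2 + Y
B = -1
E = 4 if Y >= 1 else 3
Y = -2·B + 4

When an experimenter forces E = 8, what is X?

70

The intervention breaks the incoming arrows to E: E = 4 if Y >= 1 else 3 no longer applies, and E = 8.
Y = -2·B + 4  [with B=-1]  = 6
X = E^2 + Y  [with E=8, Y=6]  = 70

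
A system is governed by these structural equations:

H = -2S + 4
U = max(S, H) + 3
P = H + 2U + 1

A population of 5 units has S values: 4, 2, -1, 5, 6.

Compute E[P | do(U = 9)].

Under do(U=9), U's equation is replaced by U=9 for every unit. Per-unit P: 15, 19, 25, 13, 11. Mean = 16.6.

16.6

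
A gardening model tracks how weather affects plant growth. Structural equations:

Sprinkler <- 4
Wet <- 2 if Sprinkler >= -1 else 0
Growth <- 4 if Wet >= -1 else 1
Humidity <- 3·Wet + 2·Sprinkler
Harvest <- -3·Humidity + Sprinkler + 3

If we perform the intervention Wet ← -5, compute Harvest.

28

do(Wet=-5) replaces the equation Wet <- 2 if Sprinkler >= -1 else 0 with the constant Wet = -5.
Humidity = 3·Wet + 2·Sprinkler  [with Wet=-5, Sprinkler=4]  = -7
Harvest = -3·Humidity + Sprinkler + 3  [with Humidity=-7, Sprinkler=4]  = 28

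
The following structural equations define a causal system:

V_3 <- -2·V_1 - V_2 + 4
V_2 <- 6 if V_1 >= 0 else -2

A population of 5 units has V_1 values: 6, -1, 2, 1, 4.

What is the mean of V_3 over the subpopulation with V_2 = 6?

-8.5

Conditioning on V_2=6 selects the 4 unit(s) with V_1 ∈ {6, 2, 1, 4}. Their V_3 values: -14, -6, -4, -10. Mean = -8.5.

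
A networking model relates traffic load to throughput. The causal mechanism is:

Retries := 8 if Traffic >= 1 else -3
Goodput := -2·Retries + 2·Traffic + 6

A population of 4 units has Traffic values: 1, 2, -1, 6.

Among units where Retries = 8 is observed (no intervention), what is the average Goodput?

-4

E[Goodput|Retries=8] averages over only the 3 units with Retries=8 (Traffic = 1, 2, 6): Goodput = -8, -6, 2, mean -4.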